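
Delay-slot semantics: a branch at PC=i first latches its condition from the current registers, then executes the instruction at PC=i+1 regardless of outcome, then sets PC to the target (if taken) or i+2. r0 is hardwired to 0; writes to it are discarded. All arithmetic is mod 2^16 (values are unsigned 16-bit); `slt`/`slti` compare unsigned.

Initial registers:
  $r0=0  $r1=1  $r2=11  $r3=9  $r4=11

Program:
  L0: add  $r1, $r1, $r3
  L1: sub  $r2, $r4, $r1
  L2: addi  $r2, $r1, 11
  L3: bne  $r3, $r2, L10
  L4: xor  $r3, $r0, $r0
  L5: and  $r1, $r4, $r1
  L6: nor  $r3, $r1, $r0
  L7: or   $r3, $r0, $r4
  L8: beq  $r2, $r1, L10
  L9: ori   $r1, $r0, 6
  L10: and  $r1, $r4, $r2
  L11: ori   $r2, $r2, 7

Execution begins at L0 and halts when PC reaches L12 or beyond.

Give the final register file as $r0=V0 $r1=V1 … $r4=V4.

$r0=0 $r1=1 $r2=23 $r3=0 $r4=11

  step pc=0: add  $r1, $r1, $r3  regs=(0,10,11,9,11)
  step pc=1: sub  $r2, $r4, $r1  regs=(0,10,1,9,11)
  step pc=2: addi  $r2, $r1, 11  regs=(0,10,21,9,11)
  step pc=3: bne  $r3, $r2, L10  cond=T  regs=(0,10,21,9,11)
  step pc=4: xor  $r3, $r0, $r0  regs=(0,10,21,0,11)
  step pc=10: and  $r1, $r4, $r2  regs=(0,1,21,0,11)
  step pc=11: ori   $r2, $r2, 7  regs=(0,1,23,0,11)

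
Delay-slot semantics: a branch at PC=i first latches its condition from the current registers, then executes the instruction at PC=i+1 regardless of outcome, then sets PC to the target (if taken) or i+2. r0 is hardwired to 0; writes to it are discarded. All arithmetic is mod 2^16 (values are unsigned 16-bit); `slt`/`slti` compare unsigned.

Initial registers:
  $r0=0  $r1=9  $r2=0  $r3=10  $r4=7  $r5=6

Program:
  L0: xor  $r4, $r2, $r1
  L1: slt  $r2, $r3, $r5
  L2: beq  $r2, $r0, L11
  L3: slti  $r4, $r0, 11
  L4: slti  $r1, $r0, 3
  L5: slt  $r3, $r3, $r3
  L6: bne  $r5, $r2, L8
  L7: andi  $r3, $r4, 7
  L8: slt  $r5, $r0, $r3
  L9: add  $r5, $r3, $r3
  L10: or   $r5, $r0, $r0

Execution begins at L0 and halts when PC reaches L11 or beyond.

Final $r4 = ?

1

  step pc=0: xor  $r4, $r2, $r1  regs=(0,9,0,10,9,6)
  step pc=1: slt  $r2, $r3, $r5  regs=(0,9,0,10,9,6)
  step pc=2: beq  $r2, $r0, L11  cond=T  regs=(0,9,0,10,9,6)
  step pc=3: slti  $r4, $r0, 11  regs=(0,9,0,10,1,6)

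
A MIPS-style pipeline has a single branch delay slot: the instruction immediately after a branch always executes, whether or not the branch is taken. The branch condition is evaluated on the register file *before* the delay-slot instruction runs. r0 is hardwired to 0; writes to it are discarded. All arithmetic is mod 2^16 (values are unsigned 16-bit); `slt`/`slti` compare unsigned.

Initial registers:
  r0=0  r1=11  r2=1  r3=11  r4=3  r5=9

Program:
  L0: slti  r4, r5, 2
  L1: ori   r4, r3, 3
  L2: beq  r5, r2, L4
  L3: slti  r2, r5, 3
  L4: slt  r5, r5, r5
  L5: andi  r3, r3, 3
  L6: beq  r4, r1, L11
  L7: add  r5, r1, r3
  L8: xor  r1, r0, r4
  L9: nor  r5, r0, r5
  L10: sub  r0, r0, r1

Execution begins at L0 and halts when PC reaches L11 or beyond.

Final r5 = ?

#0 slti  r4, r5, 2 ; 0/11/1/11/0/9
#1 ori   r4, r3, 3 ; 0/11/1/11/11/9
#2 beq  r5, r2, L4 ; 0/11/1/11/11/9 ; →fallthru
#3 slti  r2, r5, 3 ; 0/11/0/11/11/9
#4 slt  r5, r5, r5 ; 0/11/0/11/11/0
#5 andi  r3, r3, 3 ; 0/11/0/3/11/0
#6 beq  r4, r1, L11 ; 0/11/0/3/11/0 ; →target
#7 add  r5, r1, r3 ; 0/11/0/3/11/14

14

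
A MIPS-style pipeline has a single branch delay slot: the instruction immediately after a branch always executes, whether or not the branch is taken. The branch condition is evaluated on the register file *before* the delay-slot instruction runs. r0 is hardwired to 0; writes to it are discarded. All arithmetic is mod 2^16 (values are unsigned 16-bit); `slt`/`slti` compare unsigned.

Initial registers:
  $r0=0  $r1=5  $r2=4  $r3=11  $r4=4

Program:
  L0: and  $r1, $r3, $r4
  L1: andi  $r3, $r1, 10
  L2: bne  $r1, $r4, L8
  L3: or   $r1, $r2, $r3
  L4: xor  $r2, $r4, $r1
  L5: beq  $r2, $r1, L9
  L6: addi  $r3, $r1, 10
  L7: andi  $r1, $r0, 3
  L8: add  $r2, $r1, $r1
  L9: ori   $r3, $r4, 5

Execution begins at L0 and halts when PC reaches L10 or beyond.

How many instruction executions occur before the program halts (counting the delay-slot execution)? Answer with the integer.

[0] and  $r1, $r3, $r4  →  {$r0:0, $r1:0, $r2:4, $r3:11, $r4:4}
[1] andi  $r3, $r1, 10  →  {$r0:0, $r1:0, $r2:4, $r3:0, $r4:4}
[2] bne  $r1, $r4, L8  →  {$r0:0, $r1:0, $r2:4, $r3:0, $r4:4}  ⟨branch taken⟩
[3] or   $r1, $r2, $r3  →  {$r0:0, $r1:4, $r2:4, $r3:0, $r4:4}
[8] add  $r2, $r1, $r1  →  {$r0:0, $r1:4, $r2:8, $r3:0, $r4:4}
[9] ori   $r3, $r4, 5  →  {$r0:0, $r1:4, $r2:8, $r3:5, $r4:4}

6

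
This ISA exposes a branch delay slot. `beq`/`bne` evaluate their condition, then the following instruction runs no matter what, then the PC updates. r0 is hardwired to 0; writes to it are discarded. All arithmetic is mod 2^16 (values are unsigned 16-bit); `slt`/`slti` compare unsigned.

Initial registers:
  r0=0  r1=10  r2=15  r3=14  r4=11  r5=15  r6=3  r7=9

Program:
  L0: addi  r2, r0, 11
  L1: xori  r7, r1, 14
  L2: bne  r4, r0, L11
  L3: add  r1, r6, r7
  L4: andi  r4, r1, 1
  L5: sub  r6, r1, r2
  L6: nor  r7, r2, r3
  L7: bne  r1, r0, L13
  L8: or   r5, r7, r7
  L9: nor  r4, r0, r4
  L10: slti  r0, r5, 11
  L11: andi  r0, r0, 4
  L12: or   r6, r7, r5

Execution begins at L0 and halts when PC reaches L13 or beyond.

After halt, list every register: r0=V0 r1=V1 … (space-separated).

r0=0 r1=7 r2=11 r3=14 r4=11 r5=15 r6=15 r7=4

[0] addi  r2, r0, 11  →  {r0:0, r1:10, r2:11, r3:14, r4:11, r5:15, r6:3, r7:9}
[1] xori  r7, r1, 14  →  {r0:0, r1:10, r2:11, r3:14, r4:11, r5:15, r6:3, r7:4}
[2] bne  r4, r0, L11  →  {r0:0, r1:10, r2:11, r3:14, r4:11, r5:15, r6:3, r7:4}  ⟨branch taken⟩
[3] add  r1, r6, r7  →  {r0:0, r1:7, r2:11, r3:14, r4:11, r5:15, r6:3, r7:4}
[11] andi  r0, r0, 4  →  {r0:0, r1:7, r2:11, r3:14, r4:11, r5:15, r6:3, r7:4}
[12] or   r6, r7, r5  →  {r0:0, r1:7, r2:11, r3:14, r4:11, r5:15, r6:15, r7:4}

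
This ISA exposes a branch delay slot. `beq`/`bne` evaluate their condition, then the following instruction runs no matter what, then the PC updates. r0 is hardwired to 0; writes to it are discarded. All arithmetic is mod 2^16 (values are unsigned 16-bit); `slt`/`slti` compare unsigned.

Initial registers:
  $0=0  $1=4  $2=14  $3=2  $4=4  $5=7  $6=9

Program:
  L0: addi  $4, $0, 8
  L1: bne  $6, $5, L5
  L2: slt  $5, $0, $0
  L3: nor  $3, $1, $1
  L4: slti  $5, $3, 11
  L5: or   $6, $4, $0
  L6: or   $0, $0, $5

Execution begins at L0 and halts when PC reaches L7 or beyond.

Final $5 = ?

PC=0  addi  $4, $0, 8        | $0=0 $1=4 $2=14 $3=2 $4=8 $5=7 $6=9
PC=1  bne  $6, $5, L5        | $0=0 $1=4 $2=14 $3=2 $4=8 $5=7 $6=9  [TAKEN]
PC=2  slt  $5, $0, $0        | $0=0 $1=4 $2=14 $3=2 $4=8 $5=0 $6=9
PC=5  or   $6, $4, $0        | $0=0 $1=4 $2=14 $3=2 $4=8 $5=0 $6=8
PC=6  or   $0, $0, $5        | $0=0 $1=4 $2=14 $3=2 $4=8 $5=0 $6=8

0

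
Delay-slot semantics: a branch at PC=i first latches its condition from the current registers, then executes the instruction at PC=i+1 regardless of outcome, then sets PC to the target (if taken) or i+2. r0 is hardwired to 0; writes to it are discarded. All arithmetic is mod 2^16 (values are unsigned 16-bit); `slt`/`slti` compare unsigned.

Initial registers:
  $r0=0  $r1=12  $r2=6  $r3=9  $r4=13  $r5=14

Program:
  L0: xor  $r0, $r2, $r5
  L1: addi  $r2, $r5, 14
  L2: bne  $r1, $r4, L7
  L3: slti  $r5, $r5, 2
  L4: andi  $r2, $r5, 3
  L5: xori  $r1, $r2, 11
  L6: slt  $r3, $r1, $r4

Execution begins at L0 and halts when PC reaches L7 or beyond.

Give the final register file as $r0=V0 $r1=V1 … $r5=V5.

[0] xor  $r0, $r2, $r5  →  {$r0:0, $r1:12, $r2:6, $r3:9, $r4:13, $r5:14}
[1] addi  $r2, $r5, 14  →  {$r0:0, $r1:12, $r2:28, $r3:9, $r4:13, $r5:14}
[2] bne  $r1, $r4, L7  →  {$r0:0, $r1:12, $r2:28, $r3:9, $r4:13, $r5:14}  ⟨branch taken⟩
[3] slti  $r5, $r5, 2  →  {$r0:0, $r1:12, $r2:28, $r3:9, $r4:13, $r5:0}

$r0=0 $r1=12 $r2=28 $r3=9 $r4=13 $r5=0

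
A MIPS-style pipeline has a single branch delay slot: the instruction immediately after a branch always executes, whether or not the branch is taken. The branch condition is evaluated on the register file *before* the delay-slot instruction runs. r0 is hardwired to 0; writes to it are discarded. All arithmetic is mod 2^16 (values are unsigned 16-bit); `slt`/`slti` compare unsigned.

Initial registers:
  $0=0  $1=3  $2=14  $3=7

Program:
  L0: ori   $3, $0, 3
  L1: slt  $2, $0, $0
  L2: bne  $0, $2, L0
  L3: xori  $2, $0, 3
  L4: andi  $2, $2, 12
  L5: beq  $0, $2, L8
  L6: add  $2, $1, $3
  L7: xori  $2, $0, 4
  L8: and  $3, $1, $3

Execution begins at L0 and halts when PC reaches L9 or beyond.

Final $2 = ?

6

[0] ori   $3, $0, 3  →  {$0:0, $1:3, $2:14, $3:3}
[1] slt  $2, $0, $0  →  {$0:0, $1:3, $2:0, $3:3}
[2] bne  $0, $2, L0  →  {$0:0, $1:3, $2:0, $3:3}  ⟨branch fallthrough⟩
[3] xori  $2, $0, 3  →  {$0:0, $1:3, $2:3, $3:3}
[4] andi  $2, $2, 12  →  {$0:0, $1:3, $2:0, $3:3}
[5] beq  $0, $2, L8  →  {$0:0, $1:3, $2:0, $3:3}  ⟨branch taken⟩
[6] add  $2, $1, $3  →  {$0:0, $1:3, $2:6, $3:3}
[8] and  $3, $1, $3  →  {$0:0, $1:3, $2:6, $3:3}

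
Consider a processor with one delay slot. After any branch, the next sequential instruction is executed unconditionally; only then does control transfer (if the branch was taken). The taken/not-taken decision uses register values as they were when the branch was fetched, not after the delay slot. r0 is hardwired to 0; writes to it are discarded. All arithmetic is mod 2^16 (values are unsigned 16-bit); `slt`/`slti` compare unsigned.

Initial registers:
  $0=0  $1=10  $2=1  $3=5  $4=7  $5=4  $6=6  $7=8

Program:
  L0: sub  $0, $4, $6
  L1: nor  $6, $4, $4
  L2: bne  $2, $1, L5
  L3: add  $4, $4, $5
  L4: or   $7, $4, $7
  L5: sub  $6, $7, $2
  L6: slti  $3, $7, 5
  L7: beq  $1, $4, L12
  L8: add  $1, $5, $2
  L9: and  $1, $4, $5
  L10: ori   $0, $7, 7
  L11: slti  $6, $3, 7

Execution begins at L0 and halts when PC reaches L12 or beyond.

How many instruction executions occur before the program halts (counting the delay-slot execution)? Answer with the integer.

PC=0  sub  $0, $4, $6        | $0=0 $1=10 $2=1 $3=5 $4=7 $5=4 $6=6 $7=8
PC=1  nor  $6, $4, $4        | $0=0 $1=10 $2=1 $3=5 $4=7 $5=4 $6=65528 $7=8
PC=2  bne  $2, $1, L5        | $0=0 $1=10 $2=1 $3=5 $4=7 $5=4 $6=65528 $7=8  [TAKEN]
PC=3  add  $4, $4, $5        | $0=0 $1=10 $2=1 $3=5 $4=11 $5=4 $6=65528 $7=8
PC=5  sub  $6, $7, $2        | $0=0 $1=10 $2=1 $3=5 $4=11 $5=4 $6=7 $7=8
PC=6  slti  $3, $7, 5        | $0=0 $1=10 $2=1 $3=0 $4=11 $5=4 $6=7 $7=8
PC=7  beq  $1, $4, L12       | $0=0 $1=10 $2=1 $3=0 $4=11 $5=4 $6=7 $7=8  [not taken]
PC=8  add  $1, $5, $2        | $0=0 $1=5 $2=1 $3=0 $4=11 $5=4 $6=7 $7=8
PC=9  and  $1, $4, $5        | $0=0 $1=0 $2=1 $3=0 $4=11 $5=4 $6=7 $7=8
PC=10 ori   $0, $7, 7        | $0=0 $1=0 $2=1 $3=0 $4=11 $5=4 $6=7 $7=8
PC=11 slti  $6, $3, 7        | $0=0 $1=0 $2=1 $3=0 $4=11 $5=4 $6=1 $7=8

11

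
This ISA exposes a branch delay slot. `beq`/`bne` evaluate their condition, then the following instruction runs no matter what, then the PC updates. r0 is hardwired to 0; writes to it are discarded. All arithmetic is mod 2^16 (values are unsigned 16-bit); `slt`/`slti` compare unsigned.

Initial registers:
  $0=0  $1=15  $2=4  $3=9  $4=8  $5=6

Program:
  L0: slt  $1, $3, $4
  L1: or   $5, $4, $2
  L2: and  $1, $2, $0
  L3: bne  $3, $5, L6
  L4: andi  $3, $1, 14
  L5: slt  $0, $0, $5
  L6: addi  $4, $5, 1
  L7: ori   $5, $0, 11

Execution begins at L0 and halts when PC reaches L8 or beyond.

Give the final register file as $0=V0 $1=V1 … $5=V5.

$0=0 $1=0 $2=4 $3=0 $4=13 $5=11

PC=0  slt  $1, $3, $4        | $0=0 $1=0 $2=4 $3=9 $4=8 $5=6
PC=1  or   $5, $4, $2        | $0=0 $1=0 $2=4 $3=9 $4=8 $5=12
PC=2  and  $1, $2, $0        | $0=0 $1=0 $2=4 $3=9 $4=8 $5=12
PC=3  bne  $3, $5, L6        | $0=0 $1=0 $2=4 $3=9 $4=8 $5=12  [TAKEN]
PC=4  andi  $3, $1, 14       | $0=0 $1=0 $2=4 $3=0 $4=8 $5=12
PC=6  addi  $4, $5, 1        | $0=0 $1=0 $2=4 $3=0 $4=13 $5=12
PC=7  ori   $5, $0, 11       | $0=0 $1=0 $2=4 $3=0 $4=13 $5=11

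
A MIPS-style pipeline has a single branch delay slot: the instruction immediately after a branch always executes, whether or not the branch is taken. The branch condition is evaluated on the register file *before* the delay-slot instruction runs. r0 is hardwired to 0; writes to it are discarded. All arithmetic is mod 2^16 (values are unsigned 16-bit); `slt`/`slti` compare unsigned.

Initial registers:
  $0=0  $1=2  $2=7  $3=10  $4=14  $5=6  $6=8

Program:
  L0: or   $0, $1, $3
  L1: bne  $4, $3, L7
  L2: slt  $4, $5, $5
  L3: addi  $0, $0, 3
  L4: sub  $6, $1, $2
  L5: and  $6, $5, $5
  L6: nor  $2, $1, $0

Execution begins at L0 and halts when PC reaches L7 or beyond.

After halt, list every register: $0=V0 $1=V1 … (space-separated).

[0] or   $0, $1, $3  →  {$0:0, $1:2, $2:7, $3:10, $4:14, $5:6, $6:8}
[1] bne  $4, $3, L7  →  {$0:0, $1:2, $2:7, $3:10, $4:14, $5:6, $6:8}  ⟨branch taken⟩
[2] slt  $4, $5, $5  →  {$0:0, $1:2, $2:7, $3:10, $4:0, $5:6, $6:8}

$0=0 $1=2 $2=7 $3=10 $4=0 $5=6 $6=8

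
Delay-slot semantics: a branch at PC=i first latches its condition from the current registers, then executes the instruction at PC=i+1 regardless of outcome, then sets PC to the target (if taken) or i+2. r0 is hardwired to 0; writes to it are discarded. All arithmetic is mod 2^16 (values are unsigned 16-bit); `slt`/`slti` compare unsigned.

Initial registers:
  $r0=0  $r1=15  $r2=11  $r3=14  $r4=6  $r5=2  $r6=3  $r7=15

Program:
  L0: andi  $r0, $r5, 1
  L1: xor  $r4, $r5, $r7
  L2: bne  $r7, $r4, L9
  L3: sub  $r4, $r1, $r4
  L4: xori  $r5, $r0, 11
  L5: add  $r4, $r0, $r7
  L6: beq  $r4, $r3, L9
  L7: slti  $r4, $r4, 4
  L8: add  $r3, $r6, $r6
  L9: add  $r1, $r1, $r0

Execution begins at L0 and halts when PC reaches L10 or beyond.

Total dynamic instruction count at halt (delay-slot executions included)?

[0] andi  $r0, $r5, 1  →  {$r0:0, $r1:15, $r2:11, $r3:14, $r4:6, $r5:2, $r6:3, $r7:15}
[1] xor  $r4, $r5, $r7  →  {$r0:0, $r1:15, $r2:11, $r3:14, $r4:13, $r5:2, $r6:3, $r7:15}
[2] bne  $r7, $r4, L9  →  {$r0:0, $r1:15, $r2:11, $r3:14, $r4:13, $r5:2, $r6:3, $r7:15}  ⟨branch taken⟩
[3] sub  $r4, $r1, $r4  →  {$r0:0, $r1:15, $r2:11, $r3:14, $r4:2, $r5:2, $r6:3, $r7:15}
[9] add  $r1, $r1, $r0  →  {$r0:0, $r1:15, $r2:11, $r3:14, $r4:2, $r5:2, $r6:3, $r7:15}

5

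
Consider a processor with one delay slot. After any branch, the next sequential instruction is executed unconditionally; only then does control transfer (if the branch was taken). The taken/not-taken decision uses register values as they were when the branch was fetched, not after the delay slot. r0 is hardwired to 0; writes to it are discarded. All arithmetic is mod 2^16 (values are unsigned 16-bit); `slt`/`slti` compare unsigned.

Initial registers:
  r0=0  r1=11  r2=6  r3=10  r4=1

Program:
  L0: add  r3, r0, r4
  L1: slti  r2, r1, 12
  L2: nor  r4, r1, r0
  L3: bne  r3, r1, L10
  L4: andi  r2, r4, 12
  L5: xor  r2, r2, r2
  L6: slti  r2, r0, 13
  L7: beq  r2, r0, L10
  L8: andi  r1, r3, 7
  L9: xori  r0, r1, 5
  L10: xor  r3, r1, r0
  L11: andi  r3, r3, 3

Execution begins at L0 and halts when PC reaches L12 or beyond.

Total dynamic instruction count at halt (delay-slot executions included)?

7

  step pc=0: add  r3, r0, r4  regs=(0,11,6,1,1)
  step pc=1: slti  r2, r1, 12  regs=(0,11,1,1,1)
  step pc=2: nor  r4, r1, r0  regs=(0,11,1,1,65524)
  step pc=3: bne  r3, r1, L10  cond=T  regs=(0,11,1,1,65524)
  step pc=4: andi  r2, r4, 12  regs=(0,11,4,1,65524)
  step pc=10: xor  r3, r1, r0  regs=(0,11,4,11,65524)
  step pc=11: andi  r3, r3, 3  regs=(0,11,4,3,65524)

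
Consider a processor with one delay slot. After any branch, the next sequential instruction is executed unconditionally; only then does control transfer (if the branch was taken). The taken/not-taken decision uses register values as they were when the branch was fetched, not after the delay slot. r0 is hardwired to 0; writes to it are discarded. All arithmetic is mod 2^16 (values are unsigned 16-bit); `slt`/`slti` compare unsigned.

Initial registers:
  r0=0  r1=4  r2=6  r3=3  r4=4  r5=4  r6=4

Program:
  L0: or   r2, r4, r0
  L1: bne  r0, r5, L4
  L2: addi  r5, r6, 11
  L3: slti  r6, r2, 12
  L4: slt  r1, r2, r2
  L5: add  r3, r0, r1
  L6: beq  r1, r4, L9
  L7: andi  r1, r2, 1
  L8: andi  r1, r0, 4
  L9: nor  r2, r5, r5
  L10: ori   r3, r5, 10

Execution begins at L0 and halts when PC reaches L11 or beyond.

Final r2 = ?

65520

PC=0  or   r2, r4, r0        | r0=0 r1=4 r2=4 r3=3 r4=4 r5=4 r6=4
PC=1  bne  r0, r5, L4        | r0=0 r1=4 r2=4 r3=3 r4=4 r5=4 r6=4  [TAKEN]
PC=2  addi  r5, r6, 11       | r0=0 r1=4 r2=4 r3=3 r4=4 r5=15 r6=4
PC=4  slt  r1, r2, r2        | r0=0 r1=0 r2=4 r3=3 r4=4 r5=15 r6=4
PC=5  add  r3, r0, r1        | r0=0 r1=0 r2=4 r3=0 r4=4 r5=15 r6=4
PC=6  beq  r1, r4, L9        | r0=0 r1=0 r2=4 r3=0 r4=4 r5=15 r6=4  [not taken]
PC=7  andi  r1, r2, 1        | r0=0 r1=0 r2=4 r3=0 r4=4 r5=15 r6=4
PC=8  andi  r1, r0, 4        | r0=0 r1=0 r2=4 r3=0 r4=4 r5=15 r6=4
PC=9  nor  r2, r5, r5        | r0=0 r1=0 r2=65520 r3=0 r4=4 r5=15 r6=4
PC=10 ori   r3, r5, 10       | r0=0 r1=0 r2=65520 r3=15 r4=4 r5=15 r6=4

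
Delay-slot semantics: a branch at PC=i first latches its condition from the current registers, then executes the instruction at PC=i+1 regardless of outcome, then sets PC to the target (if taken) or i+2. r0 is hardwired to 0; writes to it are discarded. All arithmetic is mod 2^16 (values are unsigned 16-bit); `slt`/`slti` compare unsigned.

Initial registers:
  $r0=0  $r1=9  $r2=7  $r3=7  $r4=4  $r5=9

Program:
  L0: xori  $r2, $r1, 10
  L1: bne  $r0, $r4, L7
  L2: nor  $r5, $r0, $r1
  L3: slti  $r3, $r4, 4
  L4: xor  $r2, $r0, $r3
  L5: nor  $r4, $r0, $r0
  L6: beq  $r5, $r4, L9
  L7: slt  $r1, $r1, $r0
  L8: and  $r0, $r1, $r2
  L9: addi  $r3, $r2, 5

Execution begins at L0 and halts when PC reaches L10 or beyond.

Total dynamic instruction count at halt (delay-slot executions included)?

#0 xori  $r2, $r1, 10 ; 0/9/3/7/4/9
#1 bne  $r0, $r4, L7 ; 0/9/3/7/4/9 ; →target
#2 nor  $r5, $r0, $r1 ; 0/9/3/7/4/65526
#7 slt  $r1, $r1, $r0 ; 0/0/3/7/4/65526
#8 and  $r0, $r1, $r2 ; 0/0/3/7/4/65526
#9 addi  $r3, $r2, 5 ; 0/0/3/8/4/65526

6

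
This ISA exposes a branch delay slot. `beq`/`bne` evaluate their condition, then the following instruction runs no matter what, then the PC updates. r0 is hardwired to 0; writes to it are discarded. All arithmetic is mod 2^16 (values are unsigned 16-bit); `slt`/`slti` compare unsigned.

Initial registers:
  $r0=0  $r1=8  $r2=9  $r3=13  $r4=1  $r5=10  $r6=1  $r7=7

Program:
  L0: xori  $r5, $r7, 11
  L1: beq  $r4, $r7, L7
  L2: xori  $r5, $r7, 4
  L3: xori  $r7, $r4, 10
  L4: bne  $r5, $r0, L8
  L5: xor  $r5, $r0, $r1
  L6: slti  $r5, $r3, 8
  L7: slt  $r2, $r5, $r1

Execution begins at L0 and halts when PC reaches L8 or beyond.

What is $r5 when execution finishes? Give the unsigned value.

[0] xori  $r5, $r7, 11  →  {$r0:0, $r1:8, $r2:9, $r3:13, $r4:1, $r5:12, $r6:1, $r7:7}
[1] beq  $r4, $r7, L7  →  {$r0:0, $r1:8, $r2:9, $r3:13, $r4:1, $r5:12, $r6:1, $r7:7}  ⟨branch fallthrough⟩
[2] xori  $r5, $r7, 4  →  {$r0:0, $r1:8, $r2:9, $r3:13, $r4:1, $r5:3, $r6:1, $r7:7}
[3] xori  $r7, $r4, 10  →  {$r0:0, $r1:8, $r2:9, $r3:13, $r4:1, $r5:3, $r6:1, $r7:11}
[4] bne  $r5, $r0, L8  →  {$r0:0, $r1:8, $r2:9, $r3:13, $r4:1, $r5:3, $r6:1, $r7:11}  ⟨branch taken⟩
[5] xor  $r5, $r0, $r1  →  {$r0:0, $r1:8, $r2:9, $r3:13, $r4:1, $r5:8, $r6:1, $r7:11}

8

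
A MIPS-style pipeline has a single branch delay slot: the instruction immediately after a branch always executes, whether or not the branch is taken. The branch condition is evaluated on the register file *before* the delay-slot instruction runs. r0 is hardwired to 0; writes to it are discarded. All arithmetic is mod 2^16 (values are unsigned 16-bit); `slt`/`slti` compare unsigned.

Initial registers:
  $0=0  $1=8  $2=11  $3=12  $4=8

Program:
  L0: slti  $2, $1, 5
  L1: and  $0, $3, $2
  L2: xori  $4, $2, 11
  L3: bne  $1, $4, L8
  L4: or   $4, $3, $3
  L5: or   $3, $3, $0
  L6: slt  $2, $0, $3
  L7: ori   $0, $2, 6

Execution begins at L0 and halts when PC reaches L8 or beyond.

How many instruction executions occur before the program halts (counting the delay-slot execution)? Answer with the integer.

5

[0] slti  $2, $1, 5  →  {$0:0, $1:8, $2:0, $3:12, $4:8}
[1] and  $0, $3, $2  →  {$0:0, $1:8, $2:0, $3:12, $4:8}
[2] xori  $4, $2, 11  →  {$0:0, $1:8, $2:0, $3:12, $4:11}
[3] bne  $1, $4, L8  →  {$0:0, $1:8, $2:0, $3:12, $4:11}  ⟨branch taken⟩
[4] or   $4, $3, $3  →  {$0:0, $1:8, $2:0, $3:12, $4:12}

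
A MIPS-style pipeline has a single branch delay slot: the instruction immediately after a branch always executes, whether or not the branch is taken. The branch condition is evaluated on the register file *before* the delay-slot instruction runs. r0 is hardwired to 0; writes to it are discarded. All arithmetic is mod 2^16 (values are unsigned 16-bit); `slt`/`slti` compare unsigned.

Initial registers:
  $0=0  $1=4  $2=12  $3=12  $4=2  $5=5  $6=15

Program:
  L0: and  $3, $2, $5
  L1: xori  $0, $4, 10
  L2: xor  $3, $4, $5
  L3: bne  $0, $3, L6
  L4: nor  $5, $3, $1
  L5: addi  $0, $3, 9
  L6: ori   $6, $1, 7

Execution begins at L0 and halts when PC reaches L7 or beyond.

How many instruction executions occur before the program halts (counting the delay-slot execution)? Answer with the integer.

6

[0] and  $3, $2, $5  →  {$0:0, $1:4, $2:12, $3:4, $4:2, $5:5, $6:15}
[1] xori  $0, $4, 10  →  {$0:0, $1:4, $2:12, $3:4, $4:2, $5:5, $6:15}
[2] xor  $3, $4, $5  →  {$0:0, $1:4, $2:12, $3:7, $4:2, $5:5, $6:15}
[3] bne  $0, $3, L6  →  {$0:0, $1:4, $2:12, $3:7, $4:2, $5:5, $6:15}  ⟨branch taken⟩
[4] nor  $5, $3, $1  →  {$0:0, $1:4, $2:12, $3:7, $4:2, $5:65528, $6:15}
[6] ori   $6, $1, 7  →  {$0:0, $1:4, $2:12, $3:7, $4:2, $5:65528, $6:7}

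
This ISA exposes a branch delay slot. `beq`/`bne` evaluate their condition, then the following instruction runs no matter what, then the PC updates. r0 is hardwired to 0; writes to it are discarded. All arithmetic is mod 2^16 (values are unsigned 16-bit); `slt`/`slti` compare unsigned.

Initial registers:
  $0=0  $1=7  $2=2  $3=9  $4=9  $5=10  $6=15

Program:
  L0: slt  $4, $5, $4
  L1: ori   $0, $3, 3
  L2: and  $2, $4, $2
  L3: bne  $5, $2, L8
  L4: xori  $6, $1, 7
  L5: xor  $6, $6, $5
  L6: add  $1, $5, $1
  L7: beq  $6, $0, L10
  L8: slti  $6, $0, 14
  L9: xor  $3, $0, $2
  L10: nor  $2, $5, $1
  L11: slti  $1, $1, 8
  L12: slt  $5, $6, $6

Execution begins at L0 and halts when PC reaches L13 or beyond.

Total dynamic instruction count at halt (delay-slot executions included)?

[0] slt  $4, $5, $4  →  {$0:0, $1:7, $2:2, $3:9, $4:0, $5:10, $6:15}
[1] ori   $0, $3, 3  →  {$0:0, $1:7, $2:2, $3:9, $4:0, $5:10, $6:15}
[2] and  $2, $4, $2  →  {$0:0, $1:7, $2:0, $3:9, $4:0, $5:10, $6:15}
[3] bne  $5, $2, L8  →  {$0:0, $1:7, $2:0, $3:9, $4:0, $5:10, $6:15}  ⟨branch taken⟩
[4] xori  $6, $1, 7  →  {$0:0, $1:7, $2:0, $3:9, $4:0, $5:10, $6:0}
[8] slti  $6, $0, 14  →  {$0:0, $1:7, $2:0, $3:9, $4:0, $5:10, $6:1}
[9] xor  $3, $0, $2  →  {$0:0, $1:7, $2:0, $3:0, $4:0, $5:10, $6:1}
[10] nor  $2, $5, $1  →  {$0:0, $1:7, $2:65520, $3:0, $4:0, $5:10, $6:1}
[11] slti  $1, $1, 8  →  {$0:0, $1:1, $2:65520, $3:0, $4:0, $5:10, $6:1}
[12] slt  $5, $6, $6  →  {$0:0, $1:1, $2:65520, $3:0, $4:0, $5:0, $6:1}

10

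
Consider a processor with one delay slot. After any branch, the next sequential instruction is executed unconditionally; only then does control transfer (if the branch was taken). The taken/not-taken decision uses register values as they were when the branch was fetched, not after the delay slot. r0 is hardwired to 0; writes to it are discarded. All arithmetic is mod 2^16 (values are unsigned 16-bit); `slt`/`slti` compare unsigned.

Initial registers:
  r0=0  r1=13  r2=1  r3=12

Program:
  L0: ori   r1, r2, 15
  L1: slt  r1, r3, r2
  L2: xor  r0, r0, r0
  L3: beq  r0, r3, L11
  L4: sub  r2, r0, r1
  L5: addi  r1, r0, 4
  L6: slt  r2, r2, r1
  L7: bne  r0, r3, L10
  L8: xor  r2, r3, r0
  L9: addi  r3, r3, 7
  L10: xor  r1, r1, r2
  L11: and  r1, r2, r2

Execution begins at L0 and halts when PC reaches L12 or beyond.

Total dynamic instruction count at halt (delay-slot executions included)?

PC=0  ori   r1, r2, 15       | r0=0 r1=15 r2=1 r3=12
PC=1  slt  r1, r3, r2        | r0=0 r1=0 r2=1 r3=12
PC=2  xor  r0, r0, r0        | r0=0 r1=0 r2=1 r3=12
PC=3  beq  r0, r3, L11       | r0=0 r1=0 r2=1 r3=12  [not taken]
PC=4  sub  r2, r0, r1        | r0=0 r1=0 r2=0 r3=12
PC=5  addi  r1, r0, 4        | r0=0 r1=4 r2=0 r3=12
PC=6  slt  r2, r2, r1        | r0=0 r1=4 r2=1 r3=12
PC=7  bne  r0, r3, L10       | r0=0 r1=4 r2=1 r3=12  [TAKEN]
PC=8  xor  r2, r3, r0        | r0=0 r1=4 r2=12 r3=12
PC=10 xor  r1, r1, r2        | r0=0 r1=8 r2=12 r3=12
PC=11 and  r1, r2, r2        | r0=0 r1=12 r2=12 r3=12

11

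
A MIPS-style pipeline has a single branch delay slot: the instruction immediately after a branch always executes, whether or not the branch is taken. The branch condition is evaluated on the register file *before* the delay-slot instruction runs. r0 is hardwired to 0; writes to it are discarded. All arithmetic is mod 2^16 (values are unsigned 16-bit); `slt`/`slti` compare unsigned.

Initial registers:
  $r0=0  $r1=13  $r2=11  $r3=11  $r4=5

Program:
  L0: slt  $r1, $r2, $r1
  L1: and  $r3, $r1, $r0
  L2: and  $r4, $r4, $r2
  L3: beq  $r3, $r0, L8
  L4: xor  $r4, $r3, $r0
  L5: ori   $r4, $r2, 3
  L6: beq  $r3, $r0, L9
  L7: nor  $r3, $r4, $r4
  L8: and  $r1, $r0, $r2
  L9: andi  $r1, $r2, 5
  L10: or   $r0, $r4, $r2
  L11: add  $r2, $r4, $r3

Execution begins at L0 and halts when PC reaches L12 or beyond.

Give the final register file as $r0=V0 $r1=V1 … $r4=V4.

[0] slt  $r1, $r2, $r1  →  {$r0:0, $r1:1, $r2:11, $r3:11, $r4:5}
[1] and  $r3, $r1, $r0  →  {$r0:0, $r1:1, $r2:11, $r3:0, $r4:5}
[2] and  $r4, $r4, $r2  →  {$r0:0, $r1:1, $r2:11, $r3:0, $r4:1}
[3] beq  $r3, $r0, L8  →  {$r0:0, $r1:1, $r2:11, $r3:0, $r4:1}  ⟨branch taken⟩
[4] xor  $r4, $r3, $r0  →  {$r0:0, $r1:1, $r2:11, $r3:0, $r4:0}
[8] and  $r1, $r0, $r2  →  {$r0:0, $r1:0, $r2:11, $r3:0, $r4:0}
[9] andi  $r1, $r2, 5  →  {$r0:0, $r1:1, $r2:11, $r3:0, $r4:0}
[10] or   $r0, $r4, $r2  →  {$r0:0, $r1:1, $r2:11, $r3:0, $r4:0}
[11] add  $r2, $r4, $r3  →  {$r0:0, $r1:1, $r2:0, $r3:0, $r4:0}

$r0=0 $r1=1 $r2=0 $r3=0 $r4=0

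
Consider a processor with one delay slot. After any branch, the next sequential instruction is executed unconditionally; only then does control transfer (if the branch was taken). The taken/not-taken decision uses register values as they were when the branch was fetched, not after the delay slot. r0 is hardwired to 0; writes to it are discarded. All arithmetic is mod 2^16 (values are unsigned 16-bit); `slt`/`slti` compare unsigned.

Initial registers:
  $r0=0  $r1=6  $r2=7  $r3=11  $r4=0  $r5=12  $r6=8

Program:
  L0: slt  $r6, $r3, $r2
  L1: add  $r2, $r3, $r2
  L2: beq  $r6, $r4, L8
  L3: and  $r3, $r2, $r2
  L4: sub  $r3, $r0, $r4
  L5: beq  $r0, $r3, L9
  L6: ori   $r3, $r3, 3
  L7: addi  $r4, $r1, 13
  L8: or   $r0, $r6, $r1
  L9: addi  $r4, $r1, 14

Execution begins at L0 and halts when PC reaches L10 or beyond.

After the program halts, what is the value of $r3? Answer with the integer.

  step pc=0: slt  $r6, $r3, $r2  regs=(0,6,7,11,0,12,0)
  step pc=1: add  $r2, $r3, $r2  regs=(0,6,18,11,0,12,0)
  step pc=2: beq  $r6, $r4, L8  cond=T  regs=(0,6,18,11,0,12,0)
  step pc=3: and  $r3, $r2, $r2  regs=(0,6,18,18,0,12,0)
  step pc=8: or   $r0, $r6, $r1  regs=(0,6,18,18,0,12,0)
  step pc=9: addi  $r4, $r1, 14  regs=(0,6,18,18,20,12,0)

18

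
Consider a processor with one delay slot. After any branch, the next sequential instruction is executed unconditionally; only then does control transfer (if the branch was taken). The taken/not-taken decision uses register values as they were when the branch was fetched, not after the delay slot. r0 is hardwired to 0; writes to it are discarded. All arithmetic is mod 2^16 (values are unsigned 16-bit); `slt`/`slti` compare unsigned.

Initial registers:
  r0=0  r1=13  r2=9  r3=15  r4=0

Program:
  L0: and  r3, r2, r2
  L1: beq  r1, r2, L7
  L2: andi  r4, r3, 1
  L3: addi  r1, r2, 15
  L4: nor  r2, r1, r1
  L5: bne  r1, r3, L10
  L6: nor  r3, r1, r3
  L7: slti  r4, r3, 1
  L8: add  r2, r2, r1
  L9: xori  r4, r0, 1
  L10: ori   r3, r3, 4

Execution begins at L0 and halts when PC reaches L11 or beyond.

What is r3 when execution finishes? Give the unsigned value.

[0] and  r3, r2, r2  →  {r0:0, r1:13, r2:9, r3:9, r4:0}
[1] beq  r1, r2, L7  →  {r0:0, r1:13, r2:9, r3:9, r4:0}  ⟨branch fallthrough⟩
[2] andi  r4, r3, 1  →  {r0:0, r1:13, r2:9, r3:9, r4:1}
[3] addi  r1, r2, 15  →  {r0:0, r1:24, r2:9, r3:9, r4:1}
[4] nor  r2, r1, r1  →  {r0:0, r1:24, r2:65511, r3:9, r4:1}
[5] bne  r1, r3, L10  →  {r0:0, r1:24, r2:65511, r3:9, r4:1}  ⟨branch taken⟩
[6] nor  r3, r1, r3  →  {r0:0, r1:24, r2:65511, r3:65510, r4:1}
[10] ori   r3, r3, 4  →  {r0:0, r1:24, r2:65511, r3:65510, r4:1}

65510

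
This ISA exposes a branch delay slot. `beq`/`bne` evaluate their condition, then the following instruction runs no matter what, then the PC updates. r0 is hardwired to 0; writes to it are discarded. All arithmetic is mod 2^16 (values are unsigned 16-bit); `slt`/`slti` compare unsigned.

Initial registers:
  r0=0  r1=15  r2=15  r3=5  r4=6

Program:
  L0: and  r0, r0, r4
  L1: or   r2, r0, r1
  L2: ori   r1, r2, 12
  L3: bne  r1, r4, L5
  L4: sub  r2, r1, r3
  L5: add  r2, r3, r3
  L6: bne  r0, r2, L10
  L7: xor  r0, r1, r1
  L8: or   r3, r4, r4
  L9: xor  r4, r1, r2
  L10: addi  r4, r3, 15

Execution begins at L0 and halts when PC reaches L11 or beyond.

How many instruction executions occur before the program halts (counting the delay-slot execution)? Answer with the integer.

  step pc=0: and  r0, r0, r4  regs=(0,15,15,5,6)
  step pc=1: or   r2, r0, r1  regs=(0,15,15,5,6)
  step pc=2: ori   r1, r2, 12  regs=(0,15,15,5,6)
  step pc=3: bne  r1, r4, L5  cond=T  regs=(0,15,15,5,6)
  step pc=4: sub  r2, r1, r3  regs=(0,15,10,5,6)
  step pc=5: add  r2, r3, r3  regs=(0,15,10,5,6)
  step pc=6: bne  r0, r2, L10  cond=T  regs=(0,15,10,5,6)
  step pc=7: xor  r0, r1, r1  regs=(0,15,10,5,6)
  step pc=10: addi  r4, r3, 15  regs=(0,15,10,5,20)

9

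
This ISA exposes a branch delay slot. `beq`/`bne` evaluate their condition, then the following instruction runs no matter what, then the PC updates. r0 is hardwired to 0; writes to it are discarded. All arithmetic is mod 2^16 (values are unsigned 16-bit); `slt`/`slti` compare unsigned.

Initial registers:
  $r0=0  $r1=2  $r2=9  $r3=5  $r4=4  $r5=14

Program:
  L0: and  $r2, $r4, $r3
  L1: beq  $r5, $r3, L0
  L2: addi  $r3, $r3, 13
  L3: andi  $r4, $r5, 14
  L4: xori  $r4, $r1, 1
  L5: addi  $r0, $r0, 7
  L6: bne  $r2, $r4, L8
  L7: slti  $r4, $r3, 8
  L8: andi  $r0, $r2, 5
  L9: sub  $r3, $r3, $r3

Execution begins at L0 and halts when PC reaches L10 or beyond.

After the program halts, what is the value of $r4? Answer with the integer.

  step pc=0: and  $r2, $r4, $r3  regs=(0,2,4,5,4,14)
  step pc=1: beq  $r5, $r3, L0  cond=F  regs=(0,2,4,5,4,14)
  step pc=2: addi  $r3, $r3, 13  regs=(0,2,4,18,4,14)
  step pc=3: andi  $r4, $r5, 14  regs=(0,2,4,18,14,14)
  step pc=4: xori  $r4, $r1, 1  regs=(0,2,4,18,3,14)
  step pc=5: addi  $r0, $r0, 7  regs=(0,2,4,18,3,14)
  step pc=6: bne  $r2, $r4, L8  cond=T  regs=(0,2,4,18,3,14)
  step pc=7: slti  $r4, $r3, 8  regs=(0,2,4,18,0,14)
  step pc=8: andi  $r0, $r2, 5  regs=(0,2,4,18,0,14)
  step pc=9: sub  $r3, $r3, $r3  regs=(0,2,4,0,0,14)

0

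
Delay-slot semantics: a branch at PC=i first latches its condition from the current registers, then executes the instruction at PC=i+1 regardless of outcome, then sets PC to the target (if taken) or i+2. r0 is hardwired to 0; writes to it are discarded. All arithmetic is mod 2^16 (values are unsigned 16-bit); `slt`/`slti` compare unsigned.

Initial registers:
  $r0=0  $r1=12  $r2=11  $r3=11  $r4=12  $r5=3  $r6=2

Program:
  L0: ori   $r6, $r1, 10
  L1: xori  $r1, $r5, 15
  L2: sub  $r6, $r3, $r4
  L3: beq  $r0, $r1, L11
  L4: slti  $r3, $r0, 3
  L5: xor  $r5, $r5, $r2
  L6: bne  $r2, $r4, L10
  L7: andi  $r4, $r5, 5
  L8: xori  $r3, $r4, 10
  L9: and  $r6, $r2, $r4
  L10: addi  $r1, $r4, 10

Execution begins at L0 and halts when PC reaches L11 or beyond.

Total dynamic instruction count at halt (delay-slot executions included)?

9

  step pc=0: ori   $r6, $r1, 10  regs=(0,12,11,11,12,3,14)
  step pc=1: xori  $r1, $r5, 15  regs=(0,12,11,11,12,3,14)
  step pc=2: sub  $r6, $r3, $r4  regs=(0,12,11,11,12,3,65535)
  step pc=3: beq  $r0, $r1, L11  cond=F  regs=(0,12,11,11,12,3,65535)
  step pc=4: slti  $r3, $r0, 3  regs=(0,12,11,1,12,3,65535)
  step pc=5: xor  $r5, $r5, $r2  regs=(0,12,11,1,12,8,65535)
  step pc=6: bne  $r2, $r4, L10  cond=T  regs=(0,12,11,1,12,8,65535)
  step pc=7: andi  $r4, $r5, 5  regs=(0,12,11,1,0,8,65535)
  step pc=10: addi  $r1, $r4, 10  regs=(0,10,11,1,0,8,65535)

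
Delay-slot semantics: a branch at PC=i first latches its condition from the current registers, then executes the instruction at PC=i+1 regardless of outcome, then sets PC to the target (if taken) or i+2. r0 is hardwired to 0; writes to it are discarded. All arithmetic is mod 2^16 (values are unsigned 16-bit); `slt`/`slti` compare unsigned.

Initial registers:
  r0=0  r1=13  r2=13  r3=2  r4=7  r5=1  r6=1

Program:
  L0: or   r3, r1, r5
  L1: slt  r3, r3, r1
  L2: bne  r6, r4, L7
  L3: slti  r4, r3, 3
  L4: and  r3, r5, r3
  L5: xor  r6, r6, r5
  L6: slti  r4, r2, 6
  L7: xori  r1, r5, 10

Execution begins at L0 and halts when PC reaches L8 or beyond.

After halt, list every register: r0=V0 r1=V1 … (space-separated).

  step pc=0: or   r3, r1, r5  regs=(0,13,13,13,7,1,1)
  step pc=1: slt  r3, r3, r1  regs=(0,13,13,0,7,1,1)
  step pc=2: bne  r6, r4, L7  cond=T  regs=(0,13,13,0,7,1,1)
  step pc=3: slti  r4, r3, 3  regs=(0,13,13,0,1,1,1)
  step pc=7: xori  r1, r5, 10  regs=(0,11,13,0,1,1,1)

r0=0 r1=11 r2=13 r3=0 r4=1 r5=1 r6=1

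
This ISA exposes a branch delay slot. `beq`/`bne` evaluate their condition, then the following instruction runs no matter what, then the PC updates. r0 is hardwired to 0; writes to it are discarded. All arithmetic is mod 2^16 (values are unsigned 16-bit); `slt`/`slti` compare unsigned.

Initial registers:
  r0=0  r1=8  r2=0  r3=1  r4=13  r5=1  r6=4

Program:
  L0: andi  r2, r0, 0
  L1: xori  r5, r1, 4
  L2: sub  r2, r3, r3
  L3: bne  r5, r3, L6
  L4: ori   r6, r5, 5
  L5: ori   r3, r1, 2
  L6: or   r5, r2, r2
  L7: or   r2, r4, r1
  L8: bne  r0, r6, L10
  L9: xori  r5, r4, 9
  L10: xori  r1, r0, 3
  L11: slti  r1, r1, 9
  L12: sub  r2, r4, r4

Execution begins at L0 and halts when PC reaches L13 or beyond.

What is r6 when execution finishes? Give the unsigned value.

PC=0  andi  r2, r0, 0        | r0=0 r1=8 r2=0 r3=1 r4=13 r5=1 r6=4
PC=1  xori  r5, r1, 4        | r0=0 r1=8 r2=0 r3=1 r4=13 r5=12 r6=4
PC=2  sub  r2, r3, r3        | r0=0 r1=8 r2=0 r3=1 r4=13 r5=12 r6=4
PC=3  bne  r5, r3, L6        | r0=0 r1=8 r2=0 r3=1 r4=13 r5=12 r6=4  [TAKEN]
PC=4  ori   r6, r5, 5        | r0=0 r1=8 r2=0 r3=1 r4=13 r5=12 r6=13
PC=6  or   r5, r2, r2        | r0=0 r1=8 r2=0 r3=1 r4=13 r5=0 r6=13
PC=7  or   r2, r4, r1        | r0=0 r1=8 r2=13 r3=1 r4=13 r5=0 r6=13
PC=8  bne  r0, r6, L10       | r0=0 r1=8 r2=13 r3=1 r4=13 r5=0 r6=13  [TAKEN]
PC=9  xori  r5, r4, 9        | r0=0 r1=8 r2=13 r3=1 r4=13 r5=4 r6=13
PC=10 xori  r1, r0, 3        | r0=0 r1=3 r2=13 r3=1 r4=13 r5=4 r6=13
PC=11 slti  r1, r1, 9        | r0=0 r1=1 r2=13 r3=1 r4=13 r5=4 r6=13
PC=12 sub  r2, r4, r4        | r0=0 r1=1 r2=0 r3=1 r4=13 r5=4 r6=13

13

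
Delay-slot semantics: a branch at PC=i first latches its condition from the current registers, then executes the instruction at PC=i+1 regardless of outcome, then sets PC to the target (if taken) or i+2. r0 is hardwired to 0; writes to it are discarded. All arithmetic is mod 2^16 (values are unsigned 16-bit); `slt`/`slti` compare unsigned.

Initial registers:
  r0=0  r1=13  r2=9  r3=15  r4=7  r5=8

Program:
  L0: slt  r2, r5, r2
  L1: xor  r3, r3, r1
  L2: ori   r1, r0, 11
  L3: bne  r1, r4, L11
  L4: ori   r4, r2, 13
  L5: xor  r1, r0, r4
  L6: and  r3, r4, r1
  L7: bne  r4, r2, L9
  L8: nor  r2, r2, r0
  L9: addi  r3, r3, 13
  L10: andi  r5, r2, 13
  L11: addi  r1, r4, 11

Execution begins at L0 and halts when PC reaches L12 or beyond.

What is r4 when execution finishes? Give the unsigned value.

PC=0  slt  r2, r5, r2        | r0=0 r1=13 r2=1 r3=15 r4=7 r5=8
PC=1  xor  r3, r3, r1        | r0=0 r1=13 r2=1 r3=2 r4=7 r5=8
PC=2  ori   r1, r0, 11       | r0=0 r1=11 r2=1 r3=2 r4=7 r5=8
PC=3  bne  r1, r4, L11       | r0=0 r1=11 r2=1 r3=2 r4=7 r5=8  [TAKEN]
PC=4  ori   r4, r2, 13       | r0=0 r1=11 r2=1 r3=2 r4=13 r5=8
PC=11 addi  r1, r4, 11       | r0=0 r1=24 r2=1 r3=2 r4=13 r5=8

13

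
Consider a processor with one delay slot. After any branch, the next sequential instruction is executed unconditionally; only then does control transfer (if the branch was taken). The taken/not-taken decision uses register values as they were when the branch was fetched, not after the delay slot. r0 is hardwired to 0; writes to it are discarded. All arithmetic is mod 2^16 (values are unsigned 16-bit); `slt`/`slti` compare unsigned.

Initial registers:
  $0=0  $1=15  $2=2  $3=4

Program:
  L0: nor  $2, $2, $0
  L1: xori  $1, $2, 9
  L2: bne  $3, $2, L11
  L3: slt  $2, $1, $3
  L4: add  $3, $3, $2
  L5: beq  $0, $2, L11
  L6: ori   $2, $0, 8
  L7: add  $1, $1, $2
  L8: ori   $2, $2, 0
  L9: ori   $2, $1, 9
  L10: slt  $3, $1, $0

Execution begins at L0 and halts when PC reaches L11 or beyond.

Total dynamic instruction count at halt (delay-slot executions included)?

#0 nor  $2, $2, $0 ; 0/15/65533/4
#1 xori  $1, $2, 9 ; 0/65524/65533/4
#2 bne  $3, $2, L11 ; 0/65524/65533/4 ; →target
#3 slt  $2, $1, $3 ; 0/65524/0/4

4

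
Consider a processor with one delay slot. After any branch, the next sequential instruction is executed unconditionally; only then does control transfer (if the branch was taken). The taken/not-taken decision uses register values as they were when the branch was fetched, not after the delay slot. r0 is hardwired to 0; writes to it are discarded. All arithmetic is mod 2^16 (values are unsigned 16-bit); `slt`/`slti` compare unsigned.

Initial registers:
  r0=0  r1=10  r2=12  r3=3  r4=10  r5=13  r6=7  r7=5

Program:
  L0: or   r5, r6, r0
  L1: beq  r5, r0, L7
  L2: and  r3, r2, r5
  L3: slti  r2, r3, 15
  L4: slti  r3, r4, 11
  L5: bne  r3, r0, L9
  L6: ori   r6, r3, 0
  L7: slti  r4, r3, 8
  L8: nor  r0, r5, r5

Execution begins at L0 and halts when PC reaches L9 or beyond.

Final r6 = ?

  step pc=0: or   r5, r6, r0  regs=(0,10,12,3,10,7,7,5)
  step pc=1: beq  r5, r0, L7  cond=F  regs=(0,10,12,3,10,7,7,5)
  step pc=2: and  r3, r2, r5  regs=(0,10,12,4,10,7,7,5)
  step pc=3: slti  r2, r3, 15  regs=(0,10,1,4,10,7,7,5)
  step pc=4: slti  r3, r4, 11  regs=(0,10,1,1,10,7,7,5)
  step pc=5: bne  r3, r0, L9  cond=T  regs=(0,10,1,1,10,7,7,5)
  step pc=6: ori   r6, r3, 0  regs=(0,10,1,1,10,7,1,5)

1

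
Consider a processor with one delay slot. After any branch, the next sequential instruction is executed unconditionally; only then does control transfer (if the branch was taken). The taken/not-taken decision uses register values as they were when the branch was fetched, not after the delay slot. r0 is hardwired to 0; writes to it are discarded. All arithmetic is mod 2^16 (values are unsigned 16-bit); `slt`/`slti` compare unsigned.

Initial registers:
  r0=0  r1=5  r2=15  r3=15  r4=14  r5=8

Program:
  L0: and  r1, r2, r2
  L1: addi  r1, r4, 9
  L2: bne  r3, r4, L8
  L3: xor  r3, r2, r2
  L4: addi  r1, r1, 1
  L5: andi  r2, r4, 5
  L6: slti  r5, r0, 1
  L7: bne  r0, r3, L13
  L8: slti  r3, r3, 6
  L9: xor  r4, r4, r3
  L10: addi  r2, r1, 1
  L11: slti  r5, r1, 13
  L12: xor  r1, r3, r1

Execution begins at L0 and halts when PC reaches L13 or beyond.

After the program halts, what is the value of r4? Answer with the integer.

PC=0  and  r1, r2, r2        | r0=0 r1=15 r2=15 r3=15 r4=14 r5=8
PC=1  addi  r1, r4, 9        | r0=0 r1=23 r2=15 r3=15 r4=14 r5=8
PC=2  bne  r3, r4, L8        | r0=0 r1=23 r2=15 r3=15 r4=14 r5=8  [TAKEN]
PC=3  xor  r3, r2, r2        | r0=0 r1=23 r2=15 r3=0 r4=14 r5=8
PC=8  slti  r3, r3, 6        | r0=0 r1=23 r2=15 r3=1 r4=14 r5=8
PC=9  xor  r4, r4, r3        | r0=0 r1=23 r2=15 r3=1 r4=15 r5=8
PC=10 addi  r2, r1, 1        | r0=0 r1=23 r2=24 r3=1 r4=15 r5=8
PC=11 slti  r5, r1, 13       | r0=0 r1=23 r2=24 r3=1 r4=15 r5=0
PC=12 xor  r1, r3, r1        | r0=0 r1=22 r2=24 r3=1 r4=15 r5=0

15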